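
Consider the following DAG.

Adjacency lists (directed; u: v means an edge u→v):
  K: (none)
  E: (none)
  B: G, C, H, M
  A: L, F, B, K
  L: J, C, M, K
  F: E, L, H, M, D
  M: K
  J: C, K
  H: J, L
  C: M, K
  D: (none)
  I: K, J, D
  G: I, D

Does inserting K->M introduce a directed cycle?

Yes

Adding K→M creates a cycle iff M can already reach K.
Path from M: M → K.
So M → … → K → M is a cycle.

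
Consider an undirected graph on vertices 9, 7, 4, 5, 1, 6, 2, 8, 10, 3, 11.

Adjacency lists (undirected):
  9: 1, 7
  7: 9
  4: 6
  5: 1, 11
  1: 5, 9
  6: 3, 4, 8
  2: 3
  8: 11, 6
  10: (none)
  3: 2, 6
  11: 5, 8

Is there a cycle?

DFS, tracking each vertex's parent; an edge to a visited non-parent vertex closes a cycle.
Start from 3:
visit 3 (parent –)
  visit 2 (parent 3)
    2–3: parent, skip
  visit 6 (parent 3)
    6–3: parent, skip
    visit 4 (parent 6)
      4–6: parent, skip
    visit 8 (parent 6)
      visit 11 (parent 8)
        visit 5 (parent 11)
          visit 1 (parent 5)
            1–5: parent, skip
            visit 9 (parent 1)
              9–1: parent, skip
              visit 7 (parent 9)
                7–9: parent, skip
          5–11: parent, skip
        11–8: parent, skip
      8–6: parent, skip
visit 10 (parent –)
No non-parent visited neighbor found — the graph is a forest.

No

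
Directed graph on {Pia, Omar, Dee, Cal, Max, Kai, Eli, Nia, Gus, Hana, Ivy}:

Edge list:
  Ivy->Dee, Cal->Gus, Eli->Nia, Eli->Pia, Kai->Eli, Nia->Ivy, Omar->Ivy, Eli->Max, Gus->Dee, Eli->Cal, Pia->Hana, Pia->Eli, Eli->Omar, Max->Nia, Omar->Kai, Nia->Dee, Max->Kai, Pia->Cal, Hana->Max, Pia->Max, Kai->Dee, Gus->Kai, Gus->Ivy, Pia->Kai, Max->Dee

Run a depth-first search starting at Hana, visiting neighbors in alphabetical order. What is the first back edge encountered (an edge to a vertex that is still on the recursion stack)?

Gus->Kai

DFS from Hana (visiting neighbors in alphabetical order); mark gray on enter, black on exit:
Hana gray
  Max gray
    Dee gray
    Dee black
    Kai gray
      Kai→Dee: Dee black — skip
      Eli gray
        Cal gray
          Gus gray
            Gus→Dee: Dee black — skip
            Ivy gray
              Ivy→Dee: Dee black — skip
            Ivy black
            Gus→Kai: Kai is gray → back edge
First back edge: Gus → Kai.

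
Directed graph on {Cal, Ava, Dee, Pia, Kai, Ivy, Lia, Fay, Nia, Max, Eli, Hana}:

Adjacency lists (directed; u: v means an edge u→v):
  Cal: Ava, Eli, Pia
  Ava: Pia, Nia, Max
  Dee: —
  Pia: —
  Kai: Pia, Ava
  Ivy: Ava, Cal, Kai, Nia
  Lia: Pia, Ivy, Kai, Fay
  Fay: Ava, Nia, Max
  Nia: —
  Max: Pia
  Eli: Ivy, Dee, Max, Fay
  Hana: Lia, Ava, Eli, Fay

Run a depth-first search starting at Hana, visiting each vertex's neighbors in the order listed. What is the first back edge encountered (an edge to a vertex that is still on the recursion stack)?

DFS from Hana (visiting each vertex's neighbors in the order listed); mark gray on enter, black on exit:
Hana gray
  Lia gray
    Pia gray
    Pia black
    Ivy gray
      Ava gray
        Ava→Pia: Pia black — skip
        Nia gray
        Nia black
        Max gray
          Max→Pia: Pia black — skip
        Max black
      Ava black
      Cal gray
        Cal→Ava: Ava black — skip
        Eli gray
          Eli→Ivy: Ivy is gray → back edge
First back edge: Eli → Ivy.

Eli→Ivy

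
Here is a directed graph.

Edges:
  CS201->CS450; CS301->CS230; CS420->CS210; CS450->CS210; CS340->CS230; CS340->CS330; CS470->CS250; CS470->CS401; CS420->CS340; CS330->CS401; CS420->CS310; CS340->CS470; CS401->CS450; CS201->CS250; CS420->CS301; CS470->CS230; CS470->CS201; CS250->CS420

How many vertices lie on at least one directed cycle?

A vertex is on a directed cycle iff it belongs to a strongly connected component of size ≥ 2 (or has a self-loop).
The vertices on cycles are {CS201, CS250, CS340, CS420, CS470} — 5 in total.

5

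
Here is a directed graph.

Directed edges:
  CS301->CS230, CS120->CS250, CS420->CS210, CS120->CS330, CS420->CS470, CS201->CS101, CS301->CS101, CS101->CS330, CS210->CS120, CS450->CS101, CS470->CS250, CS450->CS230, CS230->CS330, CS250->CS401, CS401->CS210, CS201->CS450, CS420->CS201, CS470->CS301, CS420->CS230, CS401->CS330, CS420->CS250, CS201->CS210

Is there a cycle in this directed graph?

Yes

DFS with white/gray/black marking, starting from CS201:
CS201 gray
  CS210 gray
    CS120 gray
      CS250 gray
        CS401 gray
          CS330 gray
          CS330 black
          CS401→CS210: CS210 is gray → back edge
Back edge found, so a cycle exists: CS210 → CS120 → CS250 → CS401 → CS210.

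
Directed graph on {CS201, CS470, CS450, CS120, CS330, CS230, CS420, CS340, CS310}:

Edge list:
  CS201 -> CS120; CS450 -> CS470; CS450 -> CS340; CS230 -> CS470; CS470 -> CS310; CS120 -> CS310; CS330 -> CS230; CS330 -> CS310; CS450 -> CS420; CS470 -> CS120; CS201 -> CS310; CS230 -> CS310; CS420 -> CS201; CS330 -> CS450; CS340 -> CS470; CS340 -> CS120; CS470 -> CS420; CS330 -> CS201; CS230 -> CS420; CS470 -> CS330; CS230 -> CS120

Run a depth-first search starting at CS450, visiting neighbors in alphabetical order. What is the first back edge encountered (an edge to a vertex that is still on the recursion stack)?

CS230→CS470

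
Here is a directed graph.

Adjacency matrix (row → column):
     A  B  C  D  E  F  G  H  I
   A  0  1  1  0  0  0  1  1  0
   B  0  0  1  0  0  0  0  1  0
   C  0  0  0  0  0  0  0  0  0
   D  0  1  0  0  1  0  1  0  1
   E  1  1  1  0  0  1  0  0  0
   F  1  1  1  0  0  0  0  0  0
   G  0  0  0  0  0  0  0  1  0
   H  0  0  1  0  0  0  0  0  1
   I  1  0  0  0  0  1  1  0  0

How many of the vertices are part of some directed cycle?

6

A vertex is on a directed cycle iff it belongs to a strongly connected component of size ≥ 2 (or has a self-loop).
The vertices on cycles are {A, B, F, G, H, I} — 6 in total.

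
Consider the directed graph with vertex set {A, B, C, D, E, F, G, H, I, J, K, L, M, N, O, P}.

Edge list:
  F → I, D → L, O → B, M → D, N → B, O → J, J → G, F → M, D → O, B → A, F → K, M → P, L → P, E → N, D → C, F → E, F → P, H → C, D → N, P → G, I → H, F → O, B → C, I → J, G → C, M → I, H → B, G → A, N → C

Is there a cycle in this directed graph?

No

DFS with white/gray/black marking, starting from F:
F gray
  O gray
    J gray
      G gray
        A gray
        A black
        C gray
        C black
      G black
    J black
    B gray
      B→C: C black — skip
      B→A: A black — skip
    B black
  O black
  K gray
  K black
  P gray
    P→G: G black — skip
  P black
  I gray
    H gray
      H→C: C black — skip
      H→B: B black — skip
    H black
    I→J: J black — skip
  I black
  M gray
    D gray
      N gray
        N→C: C black — skip
        N→B: B black — skip
      N black
      D→C: C black — skip
      L gray
        L→P: P black — skip
      L black
      D→O: O black — skip
    D black
    M→P: P black — skip
    M→I: I black — skip
  M black
  E gray
    E→N: N black — skip
  E black
F black
Every edge goes to a white or black vertex — no back edge, so the graph is acyclic.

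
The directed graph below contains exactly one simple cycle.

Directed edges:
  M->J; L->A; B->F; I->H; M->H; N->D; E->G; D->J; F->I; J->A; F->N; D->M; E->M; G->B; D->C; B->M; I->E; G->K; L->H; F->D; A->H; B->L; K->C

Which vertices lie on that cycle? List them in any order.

DFS with gray/black marking from G:
G gray
  K gray
    C gray
    C black
  K black
  B gray
    L gray
      A gray
        H gray
        H black
      A black
      L→H: H black — skip
    L black
    F gray
      N gray
        D gray
          D→C: C black — skip
          J gray
            J→A: A black — skip
          J black
          M gray
            M→H: H black — skip
            M→J: J black — skip
          M black
        D black
      N black
      I gray
        I→H: H black — skip
        E gray
          E→G: G is gray → back edge
Back edge closes the cycle G → B → F → I → E → G; its vertices are {B, E, F, G, I}.

B, E, F, G, I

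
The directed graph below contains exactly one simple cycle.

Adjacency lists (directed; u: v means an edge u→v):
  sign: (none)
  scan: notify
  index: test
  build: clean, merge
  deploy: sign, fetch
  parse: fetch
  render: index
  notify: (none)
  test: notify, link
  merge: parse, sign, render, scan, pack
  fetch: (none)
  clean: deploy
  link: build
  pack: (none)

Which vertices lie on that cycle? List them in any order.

link, test, build, index, merge, render

DFS with gray/black marking from build:
build gray
  clean gray
    deploy gray
      sign gray
      sign black
      fetch gray
      fetch black
    deploy black
  clean black
  merge gray
    parse gray
      parse→fetch: fetch black — skip
    parse black
    merge→sign: sign black — skip
    render gray
      index gray
        test gray
          notify gray
          notify black
          link gray
            link→build: build is gray → back edge
Back edge closes the cycle build → merge → render → index → test → link → build; its vertices are {link, test, build, index, merge, render}.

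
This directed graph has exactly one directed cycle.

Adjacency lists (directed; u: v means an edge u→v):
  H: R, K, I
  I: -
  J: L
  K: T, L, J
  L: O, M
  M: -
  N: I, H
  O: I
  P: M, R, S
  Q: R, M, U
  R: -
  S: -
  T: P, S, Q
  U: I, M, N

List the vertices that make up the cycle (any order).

H, K, N, Q, T, U

DFS with gray/black marking from H:
H gray
  R gray
  R black
  K gray
    T gray
      P gray
        M gray
        M black
        P→R: R black — skip
        S gray
        S black
      P black
      T→S: S black — skip
      Q gray
        Q→R: R black — skip
        Q→M: M black — skip
        U gray
          I gray
          I black
          U→M: M black — skip
          N gray
            N→I: I black — skip
            N→H: H is gray → back edge
Back edge closes the cycle H → K → T → Q → U → N → H; its vertices are {H, K, N, Q, T, U}.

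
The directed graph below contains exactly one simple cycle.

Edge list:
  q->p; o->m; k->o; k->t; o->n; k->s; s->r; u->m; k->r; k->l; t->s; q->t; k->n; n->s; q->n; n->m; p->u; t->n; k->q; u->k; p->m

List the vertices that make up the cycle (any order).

k, p, q, u

DFS with gray/black marking from k:
k gray
  n gray
    s gray
      r gray
      r black
    s black
    m gray
    m black
  n black
  k→r: r black — skip
  k→s: s black — skip
  t gray
    t→s: s black — skip
    t→n: n black — skip
  t black
  l gray
  l black
  o gray
    o→m: m black — skip
    o→n: n black — skip
  o black
  q gray
    q→t: t black — skip
    q→n: n black — skip
    p gray
      u gray
        u→m: m black — skip
        u→k: k is gray → back edge
Back edge closes the cycle k → q → p → u → k; its vertices are {k, p, q, u}.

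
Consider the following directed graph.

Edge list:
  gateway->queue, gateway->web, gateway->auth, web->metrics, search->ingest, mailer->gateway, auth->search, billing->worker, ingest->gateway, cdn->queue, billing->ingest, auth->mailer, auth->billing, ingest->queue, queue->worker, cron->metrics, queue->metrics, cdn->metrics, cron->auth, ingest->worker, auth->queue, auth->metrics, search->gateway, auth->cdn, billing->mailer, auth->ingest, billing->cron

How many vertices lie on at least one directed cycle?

7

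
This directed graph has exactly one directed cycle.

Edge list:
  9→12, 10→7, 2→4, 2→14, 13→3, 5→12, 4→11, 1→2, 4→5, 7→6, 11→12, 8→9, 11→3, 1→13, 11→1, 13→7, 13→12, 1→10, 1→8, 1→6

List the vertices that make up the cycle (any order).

1, 2, 4, 11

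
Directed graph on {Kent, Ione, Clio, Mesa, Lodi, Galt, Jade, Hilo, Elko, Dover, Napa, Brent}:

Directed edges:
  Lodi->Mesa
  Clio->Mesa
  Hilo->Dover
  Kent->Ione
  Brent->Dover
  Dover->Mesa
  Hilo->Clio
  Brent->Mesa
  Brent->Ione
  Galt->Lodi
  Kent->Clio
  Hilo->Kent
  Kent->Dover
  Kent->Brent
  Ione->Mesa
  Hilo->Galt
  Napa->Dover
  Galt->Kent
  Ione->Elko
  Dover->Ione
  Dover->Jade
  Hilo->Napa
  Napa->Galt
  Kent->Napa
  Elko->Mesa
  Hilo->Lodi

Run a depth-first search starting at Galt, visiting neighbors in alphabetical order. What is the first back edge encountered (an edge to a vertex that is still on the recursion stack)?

Napa->Galt

DFS from Galt (visiting neighbors in alphabetical order); mark gray on enter, black on exit:
Galt gray
  Kent gray
    Brent gray
      Dover gray
        Ione gray
          Elko gray
            Mesa gray
            Mesa black
          Elko black
          Ione→Mesa: Mesa black — skip
        Ione black
        Jade gray
        Jade black
        Dover→Mesa: Mesa black — skip
      Dover black
      Brent→Ione: Ione black — skip
      Brent→Mesa: Mesa black — skip
    Brent black
    Clio gray
      Clio→Mesa: Mesa black — skip
    Clio black
    Kent→Dover: Dover black — skip
    Kent→Ione: Ione black — skip
    Napa gray
      Napa→Dover: Dover black — skip
      Napa→Galt: Galt is gray → back edge
First back edge: Napa → Galt.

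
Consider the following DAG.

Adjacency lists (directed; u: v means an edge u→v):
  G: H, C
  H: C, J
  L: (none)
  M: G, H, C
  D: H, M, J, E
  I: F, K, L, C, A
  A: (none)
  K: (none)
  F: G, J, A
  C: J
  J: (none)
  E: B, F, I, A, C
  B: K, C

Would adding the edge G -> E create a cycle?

Yes

Adding G→E creates a cycle iff E can already reach G.
Path from E: E → F → G.
So E → … → G → E is a cycle.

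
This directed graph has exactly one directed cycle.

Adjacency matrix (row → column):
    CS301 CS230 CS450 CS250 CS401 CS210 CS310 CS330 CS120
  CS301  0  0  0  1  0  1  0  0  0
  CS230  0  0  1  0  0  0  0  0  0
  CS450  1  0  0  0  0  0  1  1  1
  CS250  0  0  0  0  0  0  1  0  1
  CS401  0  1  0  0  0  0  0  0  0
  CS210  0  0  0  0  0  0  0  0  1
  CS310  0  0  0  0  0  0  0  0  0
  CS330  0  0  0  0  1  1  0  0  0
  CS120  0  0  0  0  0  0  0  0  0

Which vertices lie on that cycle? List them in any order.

DFS with gray/black marking from CS450:
CS450 gray
  CS120 gray
  CS120 black
  CS301 gray
    CS250 gray
      CS310 gray
      CS310 black
      CS250→CS120: CS120 black — skip
    CS250 black
    CS210 gray
      CS210→CS120: CS120 black — skip
    CS210 black
  CS301 black
  CS330 gray
    CS401 gray
      CS230 gray
        CS230→CS450: CS450 is gray → back edge
Back edge closes the cycle CS450 → CS330 → CS401 → CS230 → CS450; its vertices are {CS230, CS330, CS401, CS450}.

CS230, CS330, CS401, CS450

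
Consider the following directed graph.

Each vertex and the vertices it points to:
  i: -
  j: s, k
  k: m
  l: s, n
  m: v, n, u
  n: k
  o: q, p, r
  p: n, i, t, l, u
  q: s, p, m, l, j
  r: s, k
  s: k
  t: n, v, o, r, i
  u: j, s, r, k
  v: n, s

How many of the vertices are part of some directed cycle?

12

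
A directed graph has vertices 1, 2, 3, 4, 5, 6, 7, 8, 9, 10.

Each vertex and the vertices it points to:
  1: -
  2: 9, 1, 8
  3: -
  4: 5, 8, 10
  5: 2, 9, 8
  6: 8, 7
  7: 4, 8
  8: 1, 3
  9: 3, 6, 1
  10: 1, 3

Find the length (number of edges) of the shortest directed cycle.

5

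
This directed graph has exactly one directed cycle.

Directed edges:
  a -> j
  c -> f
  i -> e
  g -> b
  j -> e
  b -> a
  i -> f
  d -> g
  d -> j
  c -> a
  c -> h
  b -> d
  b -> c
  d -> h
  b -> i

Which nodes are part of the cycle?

DFS with gray/black marking from b:
b gray
  d gray
    g gray
      g→b: b is gray → back edge
Back edge closes the cycle b → d → g → b; its vertices are {b, d, g}.

b, d, g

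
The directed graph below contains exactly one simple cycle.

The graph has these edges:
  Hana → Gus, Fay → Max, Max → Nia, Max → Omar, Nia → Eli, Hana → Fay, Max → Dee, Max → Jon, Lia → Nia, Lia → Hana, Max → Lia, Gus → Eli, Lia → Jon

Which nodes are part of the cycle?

Fay, Lia, Max, Hana

DFS with gray/black marking from Fay:
Fay gray
  Max gray
    Nia gray
      Eli gray
      Eli black
    Nia black
    Jon gray
    Jon black
    Lia gray
      Hana gray
        Hana→Fay: Fay is gray → back edge
Back edge closes the cycle Fay → Max → Lia → Hana → Fay; its vertices are {Fay, Lia, Max, Hana}.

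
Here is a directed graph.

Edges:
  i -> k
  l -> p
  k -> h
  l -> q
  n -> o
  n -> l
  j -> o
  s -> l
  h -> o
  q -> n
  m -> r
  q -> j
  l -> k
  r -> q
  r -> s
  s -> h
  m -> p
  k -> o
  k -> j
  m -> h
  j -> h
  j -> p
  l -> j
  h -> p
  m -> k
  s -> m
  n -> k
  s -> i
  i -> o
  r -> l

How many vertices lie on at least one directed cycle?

6

A vertex is on a directed cycle iff it belongs to a strongly connected component of size ≥ 2 (or has a self-loop).
The vertices on cycles are {l, m, n, q, r, s} — 6 in total.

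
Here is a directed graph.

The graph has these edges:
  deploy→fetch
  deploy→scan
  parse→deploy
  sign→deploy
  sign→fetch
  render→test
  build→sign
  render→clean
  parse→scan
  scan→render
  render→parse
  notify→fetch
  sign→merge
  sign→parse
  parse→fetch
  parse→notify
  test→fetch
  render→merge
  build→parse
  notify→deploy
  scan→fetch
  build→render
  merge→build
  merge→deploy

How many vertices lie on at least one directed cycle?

A vertex is on a directed cycle iff it belongs to a strongly connected component of size ≥ 2 (or has a self-loop).
The vertices on cycles are {scan, sign, build, merge, parse, deploy, notify, render} — 8 in total.

8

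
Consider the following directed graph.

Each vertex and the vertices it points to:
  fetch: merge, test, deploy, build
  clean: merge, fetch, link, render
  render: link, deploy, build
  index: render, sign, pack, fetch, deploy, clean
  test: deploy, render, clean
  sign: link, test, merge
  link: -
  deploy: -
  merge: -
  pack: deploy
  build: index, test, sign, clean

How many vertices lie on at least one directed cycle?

7

A vertex is on a directed cycle iff it belongs to a strongly connected component of size ≥ 2 (or has a self-loop).
The vertices on cycles are {sign, test, build, clean, fetch, index, render} — 7 in total.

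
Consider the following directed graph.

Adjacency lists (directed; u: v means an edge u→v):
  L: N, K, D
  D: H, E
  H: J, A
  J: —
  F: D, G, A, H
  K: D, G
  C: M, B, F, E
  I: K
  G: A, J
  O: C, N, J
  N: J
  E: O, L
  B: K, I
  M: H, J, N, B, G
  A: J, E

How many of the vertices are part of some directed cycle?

A vertex is on a directed cycle iff it belongs to a strongly connected component of size ≥ 2 (or has a self-loop).
The vertices on cycles are {A, B, C, D, E, F, G, H, I, K, L, M, O} — 13 in total.

13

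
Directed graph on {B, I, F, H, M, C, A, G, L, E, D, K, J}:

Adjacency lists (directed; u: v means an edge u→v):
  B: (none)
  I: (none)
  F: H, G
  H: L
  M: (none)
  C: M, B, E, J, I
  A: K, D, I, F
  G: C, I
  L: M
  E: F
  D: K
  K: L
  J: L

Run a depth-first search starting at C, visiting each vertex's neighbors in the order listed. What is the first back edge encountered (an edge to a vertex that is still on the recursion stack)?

DFS from C (visiting each vertex's neighbors in the order listed); mark gray on enter, black on exit:
C gray
  M gray
  M black
  B gray
  B black
  E gray
    F gray
      H gray
        L gray
          L→M: M black — skip
        L black
      H black
      G gray
        G→C: C is gray → back edge
First back edge: G → C.

G→C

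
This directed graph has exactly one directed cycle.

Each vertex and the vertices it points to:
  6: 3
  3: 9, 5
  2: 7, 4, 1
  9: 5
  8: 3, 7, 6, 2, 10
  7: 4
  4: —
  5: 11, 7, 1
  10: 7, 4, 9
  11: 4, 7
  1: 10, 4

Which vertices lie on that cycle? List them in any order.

1, 5, 9, 10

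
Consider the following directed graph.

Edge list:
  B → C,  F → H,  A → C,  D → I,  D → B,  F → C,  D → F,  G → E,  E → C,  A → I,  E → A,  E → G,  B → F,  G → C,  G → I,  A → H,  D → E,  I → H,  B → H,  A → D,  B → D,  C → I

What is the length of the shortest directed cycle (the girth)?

2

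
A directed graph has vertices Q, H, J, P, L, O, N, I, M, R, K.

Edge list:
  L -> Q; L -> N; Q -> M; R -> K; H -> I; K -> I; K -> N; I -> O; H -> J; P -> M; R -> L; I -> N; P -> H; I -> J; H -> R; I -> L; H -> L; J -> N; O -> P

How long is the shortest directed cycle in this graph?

For each vertex v, BFS finds the shortest path from v back to v.
The shortest such closed walk is H → I → O → P → H, length 4.

4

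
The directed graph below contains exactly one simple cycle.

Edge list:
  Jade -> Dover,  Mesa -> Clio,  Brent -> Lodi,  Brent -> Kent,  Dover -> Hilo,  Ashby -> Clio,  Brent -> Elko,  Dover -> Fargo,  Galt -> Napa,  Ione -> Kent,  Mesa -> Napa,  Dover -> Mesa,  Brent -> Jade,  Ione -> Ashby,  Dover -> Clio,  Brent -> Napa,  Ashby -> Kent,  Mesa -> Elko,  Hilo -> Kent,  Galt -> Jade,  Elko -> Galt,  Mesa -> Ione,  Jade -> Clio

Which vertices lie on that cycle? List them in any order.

DFS with gray/black marking from Jade:
Jade gray
  Clio gray
  Clio black
  Dover gray
    Mesa gray
      Napa gray
      Napa black
      Mesa→Clio: Clio black — skip
      Elko gray
        Galt gray
          Galt→Jade: Jade is gray → back edge
Back edge closes the cycle Jade → Dover → Mesa → Elko → Galt → Jade; its vertices are {Elko, Galt, Jade, Mesa, Dover}.

Elko, Galt, Jade, Mesa, Dover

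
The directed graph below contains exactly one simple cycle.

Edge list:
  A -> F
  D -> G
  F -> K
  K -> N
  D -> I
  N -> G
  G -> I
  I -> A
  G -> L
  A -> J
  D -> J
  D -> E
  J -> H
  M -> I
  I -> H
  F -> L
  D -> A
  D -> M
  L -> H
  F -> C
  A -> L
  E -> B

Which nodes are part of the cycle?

DFS with gray/black marking from A:
A gray
  L gray
    H gray
    H black
  L black
  J gray
    J→H: H black — skip
  J black
  F gray
    C gray
    C black
    F→L: L black — skip
    K gray
      N gray
        G gray
          G→L: L black — skip
          I gray
            I→A: A is gray → back edge
Back edge closes the cycle A → F → K → N → G → I → A; its vertices are {A, F, G, I, K, N}.

A, F, G, I, K, N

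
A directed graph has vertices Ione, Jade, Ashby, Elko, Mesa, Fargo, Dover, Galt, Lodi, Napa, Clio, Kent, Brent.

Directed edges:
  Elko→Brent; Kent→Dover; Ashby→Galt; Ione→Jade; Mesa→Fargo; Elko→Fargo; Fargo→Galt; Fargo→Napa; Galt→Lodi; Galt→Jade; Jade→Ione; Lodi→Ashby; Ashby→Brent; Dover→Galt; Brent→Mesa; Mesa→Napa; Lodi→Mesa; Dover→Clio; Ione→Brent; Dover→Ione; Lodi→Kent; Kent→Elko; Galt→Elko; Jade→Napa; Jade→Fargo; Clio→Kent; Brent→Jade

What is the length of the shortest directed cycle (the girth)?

2

For each vertex v, BFS finds the shortest path from v back to v.
The shortest such closed walk is Ione → Jade → Ione, length 2.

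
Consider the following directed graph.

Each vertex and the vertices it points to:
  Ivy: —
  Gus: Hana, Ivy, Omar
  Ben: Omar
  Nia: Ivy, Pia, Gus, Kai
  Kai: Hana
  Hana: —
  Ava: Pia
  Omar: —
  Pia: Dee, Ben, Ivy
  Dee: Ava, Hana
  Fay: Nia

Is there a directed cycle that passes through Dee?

Dee is on a cycle iff Dee can reach itself via ≥1 edge.
Dee → Ava → Pia → Dee — yes.

Yes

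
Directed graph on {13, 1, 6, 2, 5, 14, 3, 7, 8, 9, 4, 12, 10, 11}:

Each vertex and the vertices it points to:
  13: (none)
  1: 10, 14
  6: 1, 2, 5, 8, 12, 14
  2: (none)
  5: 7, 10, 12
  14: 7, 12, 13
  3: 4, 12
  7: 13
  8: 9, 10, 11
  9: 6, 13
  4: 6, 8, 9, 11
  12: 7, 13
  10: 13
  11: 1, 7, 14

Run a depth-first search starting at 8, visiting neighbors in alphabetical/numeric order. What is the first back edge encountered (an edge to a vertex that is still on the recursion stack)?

6→8

DFS from 8 (visiting neighbors in alphabetical/numeric order); mark gray on enter, black on exit:
8 gray
  9 gray
    6 gray
      1 gray
        10 gray
          13 gray
          13 black
        10 black
        14 gray
          7 gray
            7→13: 13 black — skip
          7 black
          12 gray
            12→7: 7 black — skip
            12→13: 13 black — skip
          12 black
          14→13: 13 black — skip
        14 black
      1 black
      2 gray
      2 black
      5 gray
        5→7: 7 black — skip
        5→10: 10 black — skip
        5→12: 12 black — skip
      5 black
      6→8: 8 is gray → back edge
First back edge: 6 → 8.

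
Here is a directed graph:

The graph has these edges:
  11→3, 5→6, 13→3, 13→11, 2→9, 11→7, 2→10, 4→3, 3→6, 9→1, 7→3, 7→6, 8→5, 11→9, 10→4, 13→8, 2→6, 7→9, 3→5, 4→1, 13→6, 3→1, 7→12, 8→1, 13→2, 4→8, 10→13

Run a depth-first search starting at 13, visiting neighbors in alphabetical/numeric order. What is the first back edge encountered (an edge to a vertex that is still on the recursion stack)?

DFS from 13 (visiting neighbors in alphabetical/numeric order); mark gray on enter, black on exit:
13 gray
  2 gray
    6 gray
    6 black
    9 gray
      1 gray
      1 black
    9 black
    10 gray
      4 gray
        4→1: 1 black — skip
        3 gray
          3→1: 1 black — skip
          5 gray
            5→6: 6 black — skip
          5 black
          3→6: 6 black — skip
        3 black
        8 gray
          8→1: 1 black — skip
          8→5: 5 black — skip
        8 black
      4 black
      10→13: 13 is gray → back edge
First back edge: 10 → 13.

10->13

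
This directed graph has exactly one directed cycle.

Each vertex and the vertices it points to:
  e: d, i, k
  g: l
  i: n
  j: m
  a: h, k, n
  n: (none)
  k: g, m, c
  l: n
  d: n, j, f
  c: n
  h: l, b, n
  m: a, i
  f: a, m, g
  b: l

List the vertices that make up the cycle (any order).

DFS with gray/black marking from a:
a gray
  h gray
    l gray
      n gray
      n black
    l black
    b gray
      b→l: l black — skip
    b black
    h→n: n black — skip
  h black
  k gray
    g gray
      g→l: l black — skip
    g black
    m gray
      m→a: a is gray → back edge
Back edge closes the cycle a → k → m → a; its vertices are {a, k, m}.

a, k, m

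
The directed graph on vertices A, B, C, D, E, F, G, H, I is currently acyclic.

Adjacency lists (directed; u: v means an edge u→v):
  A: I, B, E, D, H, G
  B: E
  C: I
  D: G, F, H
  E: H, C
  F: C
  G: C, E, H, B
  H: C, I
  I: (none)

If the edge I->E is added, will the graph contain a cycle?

Yes

Adding I→E creates a cycle iff E can already reach I.
Path from E: E → C → I.
So E → … → I → E is a cycle.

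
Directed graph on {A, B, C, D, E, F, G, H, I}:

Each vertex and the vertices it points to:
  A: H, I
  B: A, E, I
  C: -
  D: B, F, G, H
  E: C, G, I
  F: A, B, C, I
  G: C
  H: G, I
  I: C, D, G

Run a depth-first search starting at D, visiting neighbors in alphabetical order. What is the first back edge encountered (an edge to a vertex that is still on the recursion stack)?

I->D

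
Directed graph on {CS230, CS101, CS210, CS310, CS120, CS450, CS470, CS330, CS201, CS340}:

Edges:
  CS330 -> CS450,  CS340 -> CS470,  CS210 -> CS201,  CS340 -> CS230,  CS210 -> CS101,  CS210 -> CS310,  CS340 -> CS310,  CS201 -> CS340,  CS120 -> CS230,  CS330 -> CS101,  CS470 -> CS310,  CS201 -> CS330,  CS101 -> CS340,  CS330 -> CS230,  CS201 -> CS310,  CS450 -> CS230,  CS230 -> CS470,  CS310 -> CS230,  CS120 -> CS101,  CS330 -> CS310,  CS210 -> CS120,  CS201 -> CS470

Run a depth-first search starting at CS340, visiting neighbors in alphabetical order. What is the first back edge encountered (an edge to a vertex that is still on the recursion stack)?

CS310->CS230

DFS from CS340 (visiting neighbors in alphabetical order); mark gray on enter, black on exit:
CS340 gray
  CS230 gray
    CS470 gray
      CS310 gray
        CS310→CS230: CS230 is gray → back edge
First back edge: CS310 → CS230.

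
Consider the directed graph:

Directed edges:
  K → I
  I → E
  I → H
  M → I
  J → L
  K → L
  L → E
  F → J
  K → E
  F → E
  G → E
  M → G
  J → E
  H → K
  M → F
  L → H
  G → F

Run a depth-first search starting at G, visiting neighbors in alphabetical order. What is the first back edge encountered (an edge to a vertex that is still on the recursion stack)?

I->H

DFS from G (visiting neighbors in alphabetical order); mark gray on enter, black on exit:
G gray
  E gray
  E black
  F gray
    F→E: E black — skip
    J gray
      J→E: E black — skip
      L gray
        L→E: E black — skip
        H gray
          K gray
            K→E: E black — skip
            I gray
              I→E: E black — skip
              I→H: H is gray → back edge
First back edge: I → H.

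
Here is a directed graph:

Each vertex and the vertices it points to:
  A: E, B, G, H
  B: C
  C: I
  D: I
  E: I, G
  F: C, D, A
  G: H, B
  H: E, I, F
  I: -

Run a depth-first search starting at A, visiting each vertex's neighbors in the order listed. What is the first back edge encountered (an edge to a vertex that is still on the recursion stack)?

H→E

DFS from A (visiting each vertex's neighbors in the order listed); mark gray on enter, black on exit:
A gray
  E gray
    I gray
    I black
    G gray
      H gray
        H→E: E is gray → back edge
First back edge: H → E.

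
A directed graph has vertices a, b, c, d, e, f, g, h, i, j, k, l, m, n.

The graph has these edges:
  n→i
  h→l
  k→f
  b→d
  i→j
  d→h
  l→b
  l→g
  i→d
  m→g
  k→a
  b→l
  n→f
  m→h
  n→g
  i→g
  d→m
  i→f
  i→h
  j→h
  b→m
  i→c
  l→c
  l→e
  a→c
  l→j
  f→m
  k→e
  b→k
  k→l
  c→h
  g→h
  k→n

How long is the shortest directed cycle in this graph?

2

For each vertex v, BFS finds the shortest path from v back to v.
The shortest such closed walk is l → b → l, length 2.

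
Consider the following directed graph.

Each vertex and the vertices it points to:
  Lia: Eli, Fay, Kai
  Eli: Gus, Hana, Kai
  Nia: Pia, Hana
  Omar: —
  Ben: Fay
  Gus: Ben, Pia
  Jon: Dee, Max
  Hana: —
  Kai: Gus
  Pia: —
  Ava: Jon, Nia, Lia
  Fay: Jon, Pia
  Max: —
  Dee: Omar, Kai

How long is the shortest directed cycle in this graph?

6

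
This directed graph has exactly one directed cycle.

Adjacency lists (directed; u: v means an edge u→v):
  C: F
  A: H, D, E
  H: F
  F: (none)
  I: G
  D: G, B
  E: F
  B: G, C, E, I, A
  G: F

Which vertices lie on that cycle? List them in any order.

A, B, D

DFS with gray/black marking from B:
B gray
  G gray
    F gray
    F black
  G black
  C gray
    C→F: F black — skip
  C black
  E gray
    E→F: F black — skip
  E black
  I gray
    I→G: G black — skip
  I black
  A gray
    H gray
      H→F: F black — skip
    H black
    D gray
      D→G: G black — skip
      D→B: B is gray → back edge
Back edge closes the cycle B → A → D → B; its vertices are {A, B, D}.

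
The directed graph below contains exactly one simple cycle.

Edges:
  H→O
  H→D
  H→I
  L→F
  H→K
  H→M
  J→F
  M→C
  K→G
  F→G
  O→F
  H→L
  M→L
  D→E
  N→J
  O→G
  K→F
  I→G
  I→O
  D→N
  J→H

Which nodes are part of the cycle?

D, H, J, N

DFS with gray/black marking from H:
H gray
  D gray
    N gray
      J gray
        F gray
          G gray
          G black
        F black
        J→H: H is gray → back edge
Back edge closes the cycle H → D → N → J → H; its vertices are {D, H, J, N}.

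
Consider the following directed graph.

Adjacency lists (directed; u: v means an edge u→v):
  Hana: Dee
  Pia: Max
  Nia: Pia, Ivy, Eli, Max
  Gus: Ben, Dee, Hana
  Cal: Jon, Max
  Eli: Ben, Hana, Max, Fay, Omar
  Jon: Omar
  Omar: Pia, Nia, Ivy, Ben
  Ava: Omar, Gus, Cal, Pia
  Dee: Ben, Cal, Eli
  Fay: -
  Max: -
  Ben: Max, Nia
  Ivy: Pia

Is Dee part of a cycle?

Dee is on a cycle iff Dee can reach itself via ≥1 edge.
Dee → Eli → Hana → Dee — yes.

Yes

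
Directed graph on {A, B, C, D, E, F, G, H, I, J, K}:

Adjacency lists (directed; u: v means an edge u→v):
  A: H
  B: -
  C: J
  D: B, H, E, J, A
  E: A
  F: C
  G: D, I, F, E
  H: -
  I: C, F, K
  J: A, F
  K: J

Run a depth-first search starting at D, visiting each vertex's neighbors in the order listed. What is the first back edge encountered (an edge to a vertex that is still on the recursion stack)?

C→J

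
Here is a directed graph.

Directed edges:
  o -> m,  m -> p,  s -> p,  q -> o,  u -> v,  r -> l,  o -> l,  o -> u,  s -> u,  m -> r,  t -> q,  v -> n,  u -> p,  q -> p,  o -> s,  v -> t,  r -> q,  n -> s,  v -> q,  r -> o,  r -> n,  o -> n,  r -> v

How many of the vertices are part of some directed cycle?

9

A vertex is on a directed cycle iff it belongs to a strongly connected component of size ≥ 2 (or has a self-loop).
The vertices on cycles are {m, n, o, q, r, s, t, u, v} — 9 in total.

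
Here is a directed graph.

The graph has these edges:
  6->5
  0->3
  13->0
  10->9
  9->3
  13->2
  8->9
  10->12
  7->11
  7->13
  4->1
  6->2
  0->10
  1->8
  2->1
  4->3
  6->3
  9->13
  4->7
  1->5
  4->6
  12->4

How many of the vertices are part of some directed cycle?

11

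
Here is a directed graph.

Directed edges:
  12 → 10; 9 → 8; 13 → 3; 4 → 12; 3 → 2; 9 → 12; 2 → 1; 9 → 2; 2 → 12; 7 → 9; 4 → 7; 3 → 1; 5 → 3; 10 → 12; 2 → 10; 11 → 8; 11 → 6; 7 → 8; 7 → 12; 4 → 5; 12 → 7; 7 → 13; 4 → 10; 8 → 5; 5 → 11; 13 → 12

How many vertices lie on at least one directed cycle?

10

A vertex is on a directed cycle iff it belongs to a strongly connected component of size ≥ 2 (or has a self-loop).
The vertices on cycles are {2, 3, 5, 7, 8, 9, 10, 11, 12, 13} — 10 in total.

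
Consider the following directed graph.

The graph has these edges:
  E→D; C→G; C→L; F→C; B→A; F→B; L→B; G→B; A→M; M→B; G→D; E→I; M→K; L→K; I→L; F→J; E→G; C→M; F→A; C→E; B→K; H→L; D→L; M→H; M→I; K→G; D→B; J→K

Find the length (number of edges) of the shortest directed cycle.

For each vertex v, BFS finds the shortest path from v back to v.
The shortest such closed walk is A → M → B → A, length 3.

3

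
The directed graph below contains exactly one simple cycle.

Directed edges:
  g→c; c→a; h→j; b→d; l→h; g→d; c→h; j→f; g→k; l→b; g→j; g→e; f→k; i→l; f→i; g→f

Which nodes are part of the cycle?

f, h, i, j, l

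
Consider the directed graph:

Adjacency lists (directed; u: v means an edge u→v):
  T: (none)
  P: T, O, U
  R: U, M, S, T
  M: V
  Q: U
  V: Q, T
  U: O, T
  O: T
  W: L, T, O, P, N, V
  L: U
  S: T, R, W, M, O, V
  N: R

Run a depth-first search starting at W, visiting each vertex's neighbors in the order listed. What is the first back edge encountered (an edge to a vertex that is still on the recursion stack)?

DFS from W (visiting each vertex's neighbors in the order listed); mark gray on enter, black on exit:
W gray
  L gray
    U gray
      O gray
        T gray
        T black
      O black
      U→T: T black — skip
    U black
  L black
  W→T: T black — skip
  W→O: O black — skip
  P gray
    P→T: T black — skip
    P→O: O black — skip
    P→U: U black — skip
  P black
  N gray
    R gray
      R→U: U black — skip
      M gray
        V gray
          Q gray
            Q→U: U black — skip
          Q black
          V→T: T black — skip
        V black
      M black
      S gray
        S→T: T black — skip
        S→R: R is gray → back edge
First back edge: S → R.

S→R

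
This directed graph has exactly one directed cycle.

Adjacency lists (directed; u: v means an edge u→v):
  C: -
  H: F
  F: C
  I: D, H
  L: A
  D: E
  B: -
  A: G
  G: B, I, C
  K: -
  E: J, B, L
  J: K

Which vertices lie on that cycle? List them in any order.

A, D, E, G, I, L

DFS with gray/black marking from G:
G gray
  B gray
  B black
  I gray
    D gray
      E gray
        J gray
          K gray
          K black
        J black
        E→B: B black — skip
        L gray
          A gray
            A→G: G is gray → back edge
Back edge closes the cycle G → I → D → E → L → A → G; its vertices are {A, D, E, G, I, L}.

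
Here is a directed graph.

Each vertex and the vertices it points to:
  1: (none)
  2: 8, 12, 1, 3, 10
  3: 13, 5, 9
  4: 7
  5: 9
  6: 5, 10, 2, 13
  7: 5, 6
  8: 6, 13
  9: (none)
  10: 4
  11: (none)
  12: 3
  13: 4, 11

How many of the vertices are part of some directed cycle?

A vertex is on a directed cycle iff it belongs to a strongly connected component of size ≥ 2 (or has a self-loop).
The vertices on cycles are {2, 3, 4, 6, 7, 8, 10, 12, 13} — 9 in total.

9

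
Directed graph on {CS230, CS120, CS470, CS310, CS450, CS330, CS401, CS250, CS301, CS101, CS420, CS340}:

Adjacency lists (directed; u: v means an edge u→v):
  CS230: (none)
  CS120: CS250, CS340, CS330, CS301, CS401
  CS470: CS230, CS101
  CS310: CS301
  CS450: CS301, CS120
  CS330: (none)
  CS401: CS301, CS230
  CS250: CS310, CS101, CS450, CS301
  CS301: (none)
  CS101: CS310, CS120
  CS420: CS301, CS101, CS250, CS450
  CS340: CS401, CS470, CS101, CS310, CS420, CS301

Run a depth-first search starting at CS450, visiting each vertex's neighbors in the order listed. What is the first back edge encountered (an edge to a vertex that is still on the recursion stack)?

DFS from CS450 (visiting each vertex's neighbors in the order listed); mark gray on enter, black on exit:
CS450 gray
  CS301 gray
  CS301 black
  CS120 gray
    CS250 gray
      CS310 gray
        CS310→CS301: CS301 black — skip
      CS310 black
      CS101 gray
        CS101→CS310: CS310 black — skip
        CS101→CS120: CS120 is gray → back edge
First back edge: CS101 → CS120.

CS101→CS120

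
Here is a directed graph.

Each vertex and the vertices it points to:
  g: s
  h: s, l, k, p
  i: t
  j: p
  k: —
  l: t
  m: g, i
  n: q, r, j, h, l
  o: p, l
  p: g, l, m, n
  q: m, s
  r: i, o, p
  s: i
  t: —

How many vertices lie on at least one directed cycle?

A vertex is on a directed cycle iff it belongs to a strongly connected component of size ≥ 2 (or has a self-loop).
The vertices on cycles are {h, j, n, o, p, r} — 6 in total.

6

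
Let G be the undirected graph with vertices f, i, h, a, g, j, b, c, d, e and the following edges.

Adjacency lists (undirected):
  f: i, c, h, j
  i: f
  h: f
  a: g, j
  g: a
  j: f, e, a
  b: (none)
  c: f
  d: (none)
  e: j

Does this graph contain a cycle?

No

DFS, tracking each vertex's parent; an edge to a visited non-parent vertex closes a cycle.
Start from h:
visit h (parent –)
  visit f (parent h)
    visit i (parent f)
      i–f: parent, skip
    visit c (parent f)
      c–f: parent, skip
    f–h: parent, skip
    visit j (parent f)
      j–f: parent, skip
      visit e (parent j)
        e–j: parent, skip
      visit a (parent j)
        visit g (parent a)
          g–a: parent, skip
        a–j: parent, skip
visit b (parent –)
visit d (parent –)
No non-parent visited neighbor found — the graph is a forest.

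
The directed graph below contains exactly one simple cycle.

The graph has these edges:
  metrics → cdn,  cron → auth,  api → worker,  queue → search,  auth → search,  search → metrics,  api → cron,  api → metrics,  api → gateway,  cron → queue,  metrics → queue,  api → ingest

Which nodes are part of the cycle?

queue, search, metrics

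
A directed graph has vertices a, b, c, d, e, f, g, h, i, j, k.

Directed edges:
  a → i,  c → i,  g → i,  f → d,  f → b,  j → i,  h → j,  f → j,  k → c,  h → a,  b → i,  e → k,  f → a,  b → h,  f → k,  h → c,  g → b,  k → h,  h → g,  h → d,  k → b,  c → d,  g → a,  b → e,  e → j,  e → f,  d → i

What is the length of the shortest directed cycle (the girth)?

For each vertex v, BFS finds the shortest path from v back to v.
The shortest such closed walk is f → b → e → f, length 3.

3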